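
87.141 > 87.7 False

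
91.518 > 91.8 False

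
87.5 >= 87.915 False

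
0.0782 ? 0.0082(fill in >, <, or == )>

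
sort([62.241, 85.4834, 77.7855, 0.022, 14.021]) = [0.022, 14.021, 62.241, 77.7855, 85.4834]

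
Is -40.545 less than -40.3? Yes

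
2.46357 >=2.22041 True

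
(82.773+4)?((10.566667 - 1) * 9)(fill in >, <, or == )>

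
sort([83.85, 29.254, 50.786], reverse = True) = [83.85, 50.786, 29.254]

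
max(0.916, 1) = 1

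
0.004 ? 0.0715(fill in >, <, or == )<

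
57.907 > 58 False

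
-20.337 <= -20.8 False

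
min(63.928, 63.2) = 63.2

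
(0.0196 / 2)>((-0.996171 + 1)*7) False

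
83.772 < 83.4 False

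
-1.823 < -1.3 True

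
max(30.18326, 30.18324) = 30.18326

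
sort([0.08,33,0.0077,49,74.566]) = [0.0077,0.08,33,49,74.566]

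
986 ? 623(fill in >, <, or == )>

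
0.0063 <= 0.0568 True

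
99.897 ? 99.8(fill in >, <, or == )>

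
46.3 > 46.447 False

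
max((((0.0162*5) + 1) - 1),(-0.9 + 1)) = 0.1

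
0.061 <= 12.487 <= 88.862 True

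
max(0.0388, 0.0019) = 0.0388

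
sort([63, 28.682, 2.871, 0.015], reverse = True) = [63, 28.682, 2.871, 0.015]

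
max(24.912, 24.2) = 24.912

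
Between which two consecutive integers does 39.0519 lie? 39 and 40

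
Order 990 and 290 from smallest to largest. 290, 990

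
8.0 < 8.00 False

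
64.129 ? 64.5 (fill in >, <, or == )<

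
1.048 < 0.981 False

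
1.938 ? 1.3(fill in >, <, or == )>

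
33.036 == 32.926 False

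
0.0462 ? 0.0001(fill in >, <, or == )>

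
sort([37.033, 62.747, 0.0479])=[0.0479, 37.033, 62.747]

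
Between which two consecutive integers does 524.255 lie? 524 and 525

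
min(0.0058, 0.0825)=0.0058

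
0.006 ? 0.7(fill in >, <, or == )<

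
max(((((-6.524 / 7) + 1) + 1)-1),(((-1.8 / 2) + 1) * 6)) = 0.6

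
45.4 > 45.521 False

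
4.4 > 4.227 True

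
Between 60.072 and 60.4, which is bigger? 60.4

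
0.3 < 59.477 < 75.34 True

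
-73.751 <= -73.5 True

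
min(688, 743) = 688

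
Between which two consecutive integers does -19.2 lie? -20 and -19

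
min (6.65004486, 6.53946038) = 6.53946038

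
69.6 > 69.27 True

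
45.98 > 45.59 True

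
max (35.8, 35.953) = 35.953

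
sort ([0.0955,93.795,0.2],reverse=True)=[93.795,0.2,0.0955]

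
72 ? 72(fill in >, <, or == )==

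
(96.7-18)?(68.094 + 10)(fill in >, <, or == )>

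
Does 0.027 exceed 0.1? No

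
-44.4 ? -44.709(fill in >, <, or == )>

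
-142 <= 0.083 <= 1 True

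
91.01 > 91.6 False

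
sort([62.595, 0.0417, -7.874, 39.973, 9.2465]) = [-7.874, 0.0417, 9.2465, 39.973, 62.595]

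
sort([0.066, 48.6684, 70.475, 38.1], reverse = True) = [70.475, 48.6684, 38.1, 0.066]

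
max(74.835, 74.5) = 74.835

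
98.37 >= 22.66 True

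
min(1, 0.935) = 0.935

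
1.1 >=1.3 False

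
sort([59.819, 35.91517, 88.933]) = [35.91517, 59.819, 88.933]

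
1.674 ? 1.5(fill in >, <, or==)>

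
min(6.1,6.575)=6.1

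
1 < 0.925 False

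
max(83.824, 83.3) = 83.824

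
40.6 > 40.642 False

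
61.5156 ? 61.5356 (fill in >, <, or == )<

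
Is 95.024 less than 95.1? Yes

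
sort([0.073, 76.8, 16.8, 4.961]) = [0.073, 4.961, 16.8, 76.8]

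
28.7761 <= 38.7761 True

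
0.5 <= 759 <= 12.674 False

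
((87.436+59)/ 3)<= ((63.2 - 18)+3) False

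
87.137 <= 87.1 False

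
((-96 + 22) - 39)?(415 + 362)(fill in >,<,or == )<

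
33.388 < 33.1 False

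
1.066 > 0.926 True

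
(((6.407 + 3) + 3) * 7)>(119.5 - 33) True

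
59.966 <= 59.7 False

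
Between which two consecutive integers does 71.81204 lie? 71 and 72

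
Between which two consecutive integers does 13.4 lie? 13 and 14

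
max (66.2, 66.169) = 66.2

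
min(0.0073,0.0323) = 0.0073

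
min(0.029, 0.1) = 0.029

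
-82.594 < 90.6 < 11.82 False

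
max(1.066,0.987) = 1.066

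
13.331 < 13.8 True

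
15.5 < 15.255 False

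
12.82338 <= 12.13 False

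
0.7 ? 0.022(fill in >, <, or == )>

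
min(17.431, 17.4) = 17.4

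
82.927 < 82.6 False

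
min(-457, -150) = -457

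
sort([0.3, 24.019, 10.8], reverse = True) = [24.019, 10.8, 0.3]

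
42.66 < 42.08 False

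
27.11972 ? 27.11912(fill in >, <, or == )>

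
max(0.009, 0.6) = 0.6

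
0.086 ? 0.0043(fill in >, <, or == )>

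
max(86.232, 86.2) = 86.232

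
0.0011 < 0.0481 True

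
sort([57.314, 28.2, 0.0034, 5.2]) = [0.0034, 5.2, 28.2, 57.314]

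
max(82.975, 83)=83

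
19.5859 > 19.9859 False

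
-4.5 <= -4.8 False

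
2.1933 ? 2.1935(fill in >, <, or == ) <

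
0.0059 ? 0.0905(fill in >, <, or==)<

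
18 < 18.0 False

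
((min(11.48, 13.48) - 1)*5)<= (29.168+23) False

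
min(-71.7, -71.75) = -71.75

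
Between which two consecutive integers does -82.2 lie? -83 and -82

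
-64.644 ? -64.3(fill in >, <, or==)<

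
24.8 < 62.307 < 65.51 True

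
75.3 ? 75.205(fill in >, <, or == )>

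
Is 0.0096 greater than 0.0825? No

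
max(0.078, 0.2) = 0.2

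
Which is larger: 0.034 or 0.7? 0.7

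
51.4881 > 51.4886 False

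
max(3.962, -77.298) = 3.962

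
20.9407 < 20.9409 True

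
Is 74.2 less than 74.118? No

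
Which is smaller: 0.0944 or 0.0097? 0.0097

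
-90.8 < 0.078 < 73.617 True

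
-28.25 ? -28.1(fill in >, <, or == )<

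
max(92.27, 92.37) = 92.37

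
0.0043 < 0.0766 True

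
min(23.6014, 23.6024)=23.6014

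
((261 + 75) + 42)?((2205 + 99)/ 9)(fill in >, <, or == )>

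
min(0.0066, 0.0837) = 0.0066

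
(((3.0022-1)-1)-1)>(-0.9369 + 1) False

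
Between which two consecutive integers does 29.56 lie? 29 and 30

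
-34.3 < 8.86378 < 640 True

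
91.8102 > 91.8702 False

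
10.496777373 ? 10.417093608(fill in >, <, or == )>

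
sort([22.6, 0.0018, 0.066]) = [0.0018, 0.066, 22.6]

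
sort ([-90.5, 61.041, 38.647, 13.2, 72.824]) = [-90.5, 13.2, 38.647, 61.041, 72.824]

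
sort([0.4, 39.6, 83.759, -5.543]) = [-5.543, 0.4, 39.6, 83.759]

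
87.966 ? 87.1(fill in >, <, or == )>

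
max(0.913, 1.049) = 1.049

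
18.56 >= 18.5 True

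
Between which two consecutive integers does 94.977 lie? 94 and 95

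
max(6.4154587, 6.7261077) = 6.7261077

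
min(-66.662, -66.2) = -66.662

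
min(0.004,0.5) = 0.004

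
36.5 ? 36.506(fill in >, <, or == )<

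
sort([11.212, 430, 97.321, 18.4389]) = [11.212, 18.4389, 97.321, 430]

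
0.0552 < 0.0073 False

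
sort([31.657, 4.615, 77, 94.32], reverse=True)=[94.32, 77, 31.657, 4.615]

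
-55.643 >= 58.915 False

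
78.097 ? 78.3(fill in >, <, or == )<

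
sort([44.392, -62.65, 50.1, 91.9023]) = [-62.65, 44.392, 50.1, 91.9023]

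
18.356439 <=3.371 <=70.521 False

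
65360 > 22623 True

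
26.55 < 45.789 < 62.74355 True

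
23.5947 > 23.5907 True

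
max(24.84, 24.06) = 24.84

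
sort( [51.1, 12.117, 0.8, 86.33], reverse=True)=[86.33, 51.1, 12.117, 0.8]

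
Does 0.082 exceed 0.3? No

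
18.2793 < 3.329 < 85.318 False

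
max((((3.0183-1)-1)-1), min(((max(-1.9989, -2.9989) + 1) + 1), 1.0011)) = 0.0183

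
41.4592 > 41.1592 True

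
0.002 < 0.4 True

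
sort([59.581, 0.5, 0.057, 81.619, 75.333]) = [0.057, 0.5, 59.581, 75.333, 81.619]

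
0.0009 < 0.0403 True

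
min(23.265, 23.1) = 23.1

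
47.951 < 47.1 False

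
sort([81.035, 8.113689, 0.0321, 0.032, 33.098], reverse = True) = [81.035, 33.098, 8.113689, 0.0321, 0.032]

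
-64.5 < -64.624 False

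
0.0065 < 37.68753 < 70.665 True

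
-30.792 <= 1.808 True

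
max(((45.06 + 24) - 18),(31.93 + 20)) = 51.93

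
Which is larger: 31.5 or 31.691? 31.691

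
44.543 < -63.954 False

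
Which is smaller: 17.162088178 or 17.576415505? 17.162088178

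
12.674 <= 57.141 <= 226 True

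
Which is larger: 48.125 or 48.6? 48.6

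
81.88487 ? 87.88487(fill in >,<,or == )<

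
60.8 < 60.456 False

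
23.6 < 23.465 False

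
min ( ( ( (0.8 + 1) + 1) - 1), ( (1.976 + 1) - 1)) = 1.8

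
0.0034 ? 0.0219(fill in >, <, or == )<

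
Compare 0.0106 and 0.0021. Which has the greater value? 0.0106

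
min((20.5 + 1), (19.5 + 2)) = 21.5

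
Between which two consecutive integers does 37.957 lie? 37 and 38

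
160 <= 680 True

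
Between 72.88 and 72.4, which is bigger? 72.88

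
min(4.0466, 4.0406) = 4.0406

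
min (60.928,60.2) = 60.2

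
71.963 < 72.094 True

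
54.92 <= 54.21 False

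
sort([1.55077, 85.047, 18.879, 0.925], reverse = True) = [85.047, 18.879, 1.55077, 0.925]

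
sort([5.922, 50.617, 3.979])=[3.979, 5.922, 50.617]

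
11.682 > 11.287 True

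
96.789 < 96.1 False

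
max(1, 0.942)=1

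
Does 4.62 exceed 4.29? Yes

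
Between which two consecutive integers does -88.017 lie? -89 and -88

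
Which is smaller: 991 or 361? 361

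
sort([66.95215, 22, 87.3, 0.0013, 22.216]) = [0.0013, 22, 22.216, 66.95215, 87.3]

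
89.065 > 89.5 False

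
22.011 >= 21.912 True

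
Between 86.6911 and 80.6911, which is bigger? 86.6911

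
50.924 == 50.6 False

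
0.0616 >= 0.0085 True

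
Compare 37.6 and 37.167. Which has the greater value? 37.6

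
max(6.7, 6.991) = 6.991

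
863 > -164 True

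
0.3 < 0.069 False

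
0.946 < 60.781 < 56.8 False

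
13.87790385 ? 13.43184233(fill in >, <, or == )>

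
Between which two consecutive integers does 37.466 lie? 37 and 38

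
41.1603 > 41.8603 False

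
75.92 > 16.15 True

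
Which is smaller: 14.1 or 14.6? 14.1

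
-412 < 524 True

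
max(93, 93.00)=93.00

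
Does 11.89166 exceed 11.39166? Yes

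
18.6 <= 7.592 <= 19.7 False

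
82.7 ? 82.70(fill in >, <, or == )==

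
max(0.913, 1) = 1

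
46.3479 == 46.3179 False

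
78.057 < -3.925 False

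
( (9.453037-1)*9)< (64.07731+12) False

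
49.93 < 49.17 False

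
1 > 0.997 True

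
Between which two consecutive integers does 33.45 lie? 33 and 34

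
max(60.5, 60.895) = 60.895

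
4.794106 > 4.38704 True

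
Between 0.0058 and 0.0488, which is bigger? 0.0488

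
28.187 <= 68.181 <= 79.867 True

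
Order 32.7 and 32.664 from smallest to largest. 32.664, 32.7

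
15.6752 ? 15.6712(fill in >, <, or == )>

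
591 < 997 True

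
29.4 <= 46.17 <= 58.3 True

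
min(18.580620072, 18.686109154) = 18.580620072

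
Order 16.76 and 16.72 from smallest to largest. 16.72, 16.76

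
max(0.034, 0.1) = 0.1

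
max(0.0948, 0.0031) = 0.0948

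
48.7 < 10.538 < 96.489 False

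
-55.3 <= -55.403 False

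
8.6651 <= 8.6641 False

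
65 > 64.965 True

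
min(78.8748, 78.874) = 78.874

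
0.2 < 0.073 False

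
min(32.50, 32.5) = 32.50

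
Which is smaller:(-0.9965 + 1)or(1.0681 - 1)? (-0.9965 + 1)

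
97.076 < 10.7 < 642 False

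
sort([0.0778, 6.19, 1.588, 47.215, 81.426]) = [0.0778, 1.588, 6.19, 47.215, 81.426]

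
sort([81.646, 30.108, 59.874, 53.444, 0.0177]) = [0.0177, 30.108, 53.444, 59.874, 81.646]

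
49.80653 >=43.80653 True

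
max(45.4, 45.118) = 45.4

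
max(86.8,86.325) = 86.8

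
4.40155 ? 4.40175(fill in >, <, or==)<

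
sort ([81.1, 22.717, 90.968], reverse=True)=[90.968, 81.1, 22.717]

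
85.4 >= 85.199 True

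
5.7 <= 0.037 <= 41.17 False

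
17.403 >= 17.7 False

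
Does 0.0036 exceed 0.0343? No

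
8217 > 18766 False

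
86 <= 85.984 False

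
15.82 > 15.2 True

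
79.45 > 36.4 True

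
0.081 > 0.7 False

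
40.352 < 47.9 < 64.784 True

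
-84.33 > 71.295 False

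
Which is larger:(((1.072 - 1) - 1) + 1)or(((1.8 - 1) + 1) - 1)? (((1.8 - 1) + 1) - 1)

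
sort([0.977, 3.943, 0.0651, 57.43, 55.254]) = [0.0651, 0.977, 3.943, 55.254, 57.43]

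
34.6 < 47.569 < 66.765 True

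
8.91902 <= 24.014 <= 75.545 True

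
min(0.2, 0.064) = 0.064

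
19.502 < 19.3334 False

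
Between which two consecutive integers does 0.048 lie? 0 and 1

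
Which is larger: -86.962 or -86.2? -86.2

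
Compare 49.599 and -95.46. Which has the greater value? 49.599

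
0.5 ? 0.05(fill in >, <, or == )>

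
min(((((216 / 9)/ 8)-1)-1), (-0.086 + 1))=0.914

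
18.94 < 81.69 True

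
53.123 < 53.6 True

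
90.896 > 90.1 True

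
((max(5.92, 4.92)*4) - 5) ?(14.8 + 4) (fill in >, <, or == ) <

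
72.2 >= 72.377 False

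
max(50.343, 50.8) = 50.8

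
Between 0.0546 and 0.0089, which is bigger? 0.0546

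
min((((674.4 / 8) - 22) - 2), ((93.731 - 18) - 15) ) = 60.3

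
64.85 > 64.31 True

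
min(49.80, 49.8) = 49.80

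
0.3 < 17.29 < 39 True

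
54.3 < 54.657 True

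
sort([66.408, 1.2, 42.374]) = [1.2, 42.374, 66.408]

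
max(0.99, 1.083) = 1.083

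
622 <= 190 False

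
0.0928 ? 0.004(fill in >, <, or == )>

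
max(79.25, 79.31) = 79.31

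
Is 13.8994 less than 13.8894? No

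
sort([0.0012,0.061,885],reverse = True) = [885,0.061,0.0012]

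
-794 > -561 False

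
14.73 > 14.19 True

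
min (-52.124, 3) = -52.124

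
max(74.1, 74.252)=74.252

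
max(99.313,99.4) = 99.4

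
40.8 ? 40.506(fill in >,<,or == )>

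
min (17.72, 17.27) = 17.27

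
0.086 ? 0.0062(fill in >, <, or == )>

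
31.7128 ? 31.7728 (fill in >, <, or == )<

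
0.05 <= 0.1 True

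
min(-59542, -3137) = -59542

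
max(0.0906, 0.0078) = 0.0906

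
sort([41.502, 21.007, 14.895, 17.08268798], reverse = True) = [41.502, 21.007, 17.08268798, 14.895]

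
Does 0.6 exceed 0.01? Yes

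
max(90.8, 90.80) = 90.80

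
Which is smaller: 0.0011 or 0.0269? 0.0011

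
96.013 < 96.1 True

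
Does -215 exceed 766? No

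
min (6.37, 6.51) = 6.37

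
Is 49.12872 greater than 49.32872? No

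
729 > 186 True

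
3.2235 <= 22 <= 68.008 True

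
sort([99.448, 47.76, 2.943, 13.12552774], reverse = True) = [99.448, 47.76, 13.12552774, 2.943]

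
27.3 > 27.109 True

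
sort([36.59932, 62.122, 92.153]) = [36.59932, 62.122, 92.153]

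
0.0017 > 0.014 False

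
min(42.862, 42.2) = 42.2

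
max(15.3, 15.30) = 15.30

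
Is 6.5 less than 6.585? Yes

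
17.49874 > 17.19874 True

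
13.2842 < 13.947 True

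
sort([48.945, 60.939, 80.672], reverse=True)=[80.672, 60.939, 48.945]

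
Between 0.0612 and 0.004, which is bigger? 0.0612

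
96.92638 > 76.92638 True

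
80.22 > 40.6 True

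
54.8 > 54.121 True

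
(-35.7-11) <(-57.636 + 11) True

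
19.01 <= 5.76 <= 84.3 False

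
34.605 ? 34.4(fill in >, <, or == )>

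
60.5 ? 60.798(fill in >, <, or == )<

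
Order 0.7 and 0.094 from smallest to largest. 0.094, 0.7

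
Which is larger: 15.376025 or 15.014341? 15.376025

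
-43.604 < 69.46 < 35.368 False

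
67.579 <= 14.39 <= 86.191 False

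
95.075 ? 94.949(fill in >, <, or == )>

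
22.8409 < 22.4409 False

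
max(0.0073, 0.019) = 0.019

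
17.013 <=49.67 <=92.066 True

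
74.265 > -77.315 True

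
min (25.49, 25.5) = 25.49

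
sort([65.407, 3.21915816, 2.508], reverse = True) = [65.407, 3.21915816, 2.508]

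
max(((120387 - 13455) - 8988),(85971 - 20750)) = 97944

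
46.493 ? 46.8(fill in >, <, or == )<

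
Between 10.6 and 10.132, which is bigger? 10.6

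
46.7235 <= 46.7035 False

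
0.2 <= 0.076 False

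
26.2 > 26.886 False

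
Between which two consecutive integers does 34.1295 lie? 34 and 35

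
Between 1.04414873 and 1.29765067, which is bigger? 1.29765067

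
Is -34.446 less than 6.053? Yes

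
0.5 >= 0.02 True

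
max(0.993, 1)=1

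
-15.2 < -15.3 False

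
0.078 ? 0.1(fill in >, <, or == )<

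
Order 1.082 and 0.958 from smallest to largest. 0.958, 1.082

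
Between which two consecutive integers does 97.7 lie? 97 and 98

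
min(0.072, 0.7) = 0.072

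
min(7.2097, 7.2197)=7.2097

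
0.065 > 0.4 False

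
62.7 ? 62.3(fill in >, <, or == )>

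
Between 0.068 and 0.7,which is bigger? 0.7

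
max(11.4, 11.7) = 11.7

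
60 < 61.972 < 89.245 True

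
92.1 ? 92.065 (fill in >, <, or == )>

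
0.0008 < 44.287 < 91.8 True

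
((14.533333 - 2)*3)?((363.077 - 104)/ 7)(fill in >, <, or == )>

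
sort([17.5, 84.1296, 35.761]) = [17.5, 35.761, 84.1296]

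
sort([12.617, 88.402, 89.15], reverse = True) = [89.15, 88.402, 12.617]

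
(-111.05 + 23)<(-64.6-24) False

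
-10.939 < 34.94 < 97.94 True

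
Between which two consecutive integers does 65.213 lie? 65 and 66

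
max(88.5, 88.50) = 88.50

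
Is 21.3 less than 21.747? Yes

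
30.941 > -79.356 True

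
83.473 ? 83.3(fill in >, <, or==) >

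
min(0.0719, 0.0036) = 0.0036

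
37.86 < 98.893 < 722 True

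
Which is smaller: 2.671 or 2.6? 2.6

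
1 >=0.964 True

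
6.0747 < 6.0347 False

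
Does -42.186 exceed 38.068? No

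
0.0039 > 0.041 False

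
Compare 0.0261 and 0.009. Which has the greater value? 0.0261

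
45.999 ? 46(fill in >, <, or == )<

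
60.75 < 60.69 False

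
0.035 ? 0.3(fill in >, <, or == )<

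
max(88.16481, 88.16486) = 88.16486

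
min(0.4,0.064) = 0.064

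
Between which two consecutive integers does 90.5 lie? 90 and 91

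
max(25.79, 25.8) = 25.8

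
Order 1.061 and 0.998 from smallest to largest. 0.998, 1.061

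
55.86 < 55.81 False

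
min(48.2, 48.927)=48.2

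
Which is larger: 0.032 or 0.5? 0.5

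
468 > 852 False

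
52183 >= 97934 False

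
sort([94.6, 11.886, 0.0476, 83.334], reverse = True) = [94.6, 83.334, 11.886, 0.0476]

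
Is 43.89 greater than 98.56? No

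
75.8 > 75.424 True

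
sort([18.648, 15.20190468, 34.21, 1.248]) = [1.248, 15.20190468, 18.648, 34.21]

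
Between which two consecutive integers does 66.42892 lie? 66 and 67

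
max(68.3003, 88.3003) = 88.3003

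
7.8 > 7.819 False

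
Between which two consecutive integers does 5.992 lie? 5 and 6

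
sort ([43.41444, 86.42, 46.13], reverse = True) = [86.42, 46.13, 43.41444]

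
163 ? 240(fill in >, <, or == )<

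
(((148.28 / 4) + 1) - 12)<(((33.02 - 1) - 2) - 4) False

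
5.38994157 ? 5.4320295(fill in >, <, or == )<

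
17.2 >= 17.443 False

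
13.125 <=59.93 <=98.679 True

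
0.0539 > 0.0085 True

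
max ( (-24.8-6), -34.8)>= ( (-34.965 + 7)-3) True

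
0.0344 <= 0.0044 False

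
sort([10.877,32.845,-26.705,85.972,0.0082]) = [-26.705,0.0082,10.877,32.845,85.972]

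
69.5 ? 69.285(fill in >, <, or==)>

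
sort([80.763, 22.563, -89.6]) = [-89.6, 22.563, 80.763]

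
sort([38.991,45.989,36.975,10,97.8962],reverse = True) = [97.8962,45.989,38.991,36.975,10]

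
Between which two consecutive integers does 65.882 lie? 65 and 66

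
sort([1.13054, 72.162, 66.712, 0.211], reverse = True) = [72.162, 66.712, 1.13054, 0.211]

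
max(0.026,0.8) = 0.8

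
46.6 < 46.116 False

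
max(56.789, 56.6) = 56.789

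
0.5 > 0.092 True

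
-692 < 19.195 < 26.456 True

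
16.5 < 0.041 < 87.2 False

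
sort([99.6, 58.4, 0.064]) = [0.064, 58.4, 99.6]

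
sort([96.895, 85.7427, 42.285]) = [42.285, 85.7427, 96.895]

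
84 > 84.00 False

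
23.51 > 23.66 False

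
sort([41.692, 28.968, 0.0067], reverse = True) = [41.692, 28.968, 0.0067]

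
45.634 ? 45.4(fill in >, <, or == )>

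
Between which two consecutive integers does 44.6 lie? 44 and 45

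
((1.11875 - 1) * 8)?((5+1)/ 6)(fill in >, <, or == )<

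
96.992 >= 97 False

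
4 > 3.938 True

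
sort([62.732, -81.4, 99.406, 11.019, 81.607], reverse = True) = [99.406, 81.607, 62.732, 11.019, -81.4]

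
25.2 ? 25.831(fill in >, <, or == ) <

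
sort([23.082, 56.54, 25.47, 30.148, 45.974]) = [23.082, 25.47, 30.148, 45.974, 56.54]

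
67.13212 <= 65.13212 False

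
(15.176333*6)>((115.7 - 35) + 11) False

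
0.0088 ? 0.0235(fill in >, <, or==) <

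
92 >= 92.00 True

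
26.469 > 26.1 True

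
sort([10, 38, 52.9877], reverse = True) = [52.9877, 38, 10]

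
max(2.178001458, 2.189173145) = 2.189173145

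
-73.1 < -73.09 True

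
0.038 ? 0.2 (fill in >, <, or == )<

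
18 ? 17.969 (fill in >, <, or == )>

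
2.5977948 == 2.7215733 False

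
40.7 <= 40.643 False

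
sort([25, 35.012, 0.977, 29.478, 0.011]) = [0.011, 0.977, 25, 29.478, 35.012]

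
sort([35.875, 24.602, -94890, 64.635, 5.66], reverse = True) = [64.635, 35.875, 24.602, 5.66, -94890]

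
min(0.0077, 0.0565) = 0.0077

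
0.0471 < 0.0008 False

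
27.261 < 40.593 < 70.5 True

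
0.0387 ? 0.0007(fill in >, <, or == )>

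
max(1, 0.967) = 1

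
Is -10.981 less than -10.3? Yes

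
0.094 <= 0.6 True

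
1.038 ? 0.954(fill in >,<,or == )>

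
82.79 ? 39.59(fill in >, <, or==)>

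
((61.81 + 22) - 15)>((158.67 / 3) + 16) False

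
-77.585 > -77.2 False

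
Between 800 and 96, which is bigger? 800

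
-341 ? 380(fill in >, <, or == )<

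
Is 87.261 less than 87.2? No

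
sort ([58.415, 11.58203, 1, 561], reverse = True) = [561, 58.415, 11.58203, 1]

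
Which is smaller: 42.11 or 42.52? 42.11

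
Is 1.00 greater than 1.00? No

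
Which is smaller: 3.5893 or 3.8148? 3.5893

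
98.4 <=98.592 True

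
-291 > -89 False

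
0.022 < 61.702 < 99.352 True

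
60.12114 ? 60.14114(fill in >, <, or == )<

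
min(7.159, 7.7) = 7.159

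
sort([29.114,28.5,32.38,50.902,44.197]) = [28.5,29.114,32.38,44.197,50.902]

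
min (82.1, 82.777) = 82.1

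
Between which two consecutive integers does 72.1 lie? 72 and 73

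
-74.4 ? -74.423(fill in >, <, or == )>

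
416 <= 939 True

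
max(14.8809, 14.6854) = 14.8809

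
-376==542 False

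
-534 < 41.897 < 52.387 True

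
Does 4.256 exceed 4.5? No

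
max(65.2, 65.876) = 65.876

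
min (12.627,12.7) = 12.627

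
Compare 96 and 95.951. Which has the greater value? 96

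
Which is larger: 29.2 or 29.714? 29.714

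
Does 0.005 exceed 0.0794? No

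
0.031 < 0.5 True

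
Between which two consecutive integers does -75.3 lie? -76 and -75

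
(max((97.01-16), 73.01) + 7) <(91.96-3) True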